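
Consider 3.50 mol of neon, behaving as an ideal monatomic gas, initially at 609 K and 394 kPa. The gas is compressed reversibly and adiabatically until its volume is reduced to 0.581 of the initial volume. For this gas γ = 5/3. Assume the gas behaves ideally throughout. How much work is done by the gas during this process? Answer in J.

V₁ = nRT₁/P₁ = 3.50×8.314×609/394 = 45.0 L.
Adiabatic: TV^(γ−1) = const ⇒ T₂ = 609×(1.72)^0.667 = 875 K; PV^γ = const ⇒ P₂ = 974 kPa.
ΔU = nCvΔT = 3.50×12.5×(875−609) = 11600 J.
Q = 0 for an adiabatic process, so W = −ΔU = -11600 J.

-11600 J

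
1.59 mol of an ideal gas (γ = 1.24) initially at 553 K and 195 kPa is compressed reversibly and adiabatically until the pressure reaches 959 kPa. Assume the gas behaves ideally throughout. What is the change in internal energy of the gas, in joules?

V₁ = nRT₁/P₁ = 1.59×8.314×553/195 = 37.5 L.
Adiabatic: T₂/T₁ = (P₂/P₁)^((γ−1)/γ) ⇒ T₂ = 553×(4.92)^0.194 = 753 K; V₂ = 10.4 L.
For an ideal gas ΔU = nCvΔT with Cv = R/(γ−1) = 34.6 J/(mol·K).
ΔU = 1.59×34.6×(753−553) = 11000 J.

11000 J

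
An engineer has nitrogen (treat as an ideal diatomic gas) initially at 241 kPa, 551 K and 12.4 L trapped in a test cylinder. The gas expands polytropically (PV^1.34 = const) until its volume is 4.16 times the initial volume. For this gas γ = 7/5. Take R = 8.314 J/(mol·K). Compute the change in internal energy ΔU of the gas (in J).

-2870 J

n = P₁V₁/(RT₁) = 241×12.4/(8.314×551) = 0.652 mol.
Polytropic n=1.34: T₂ = T₁(V₁/V₂)^(n−1) = 551×(0.240)^0.34 = 339 K; P₂ = P₁(V₁/V₂)^n = 35.7 kPa.
For an ideal gas ΔU = nCvΔT with Cv = (5/2)R = 20.8 J/(mol·K).
ΔU = 0.652×20.8×(339−551) = -2870 J.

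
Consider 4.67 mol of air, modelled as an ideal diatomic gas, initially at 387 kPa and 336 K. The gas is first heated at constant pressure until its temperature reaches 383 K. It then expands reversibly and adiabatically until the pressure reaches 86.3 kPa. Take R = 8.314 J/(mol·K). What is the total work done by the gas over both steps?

V₁ = nRT₁/P₁ = 4.67×8.314×336/387 = 33.7 L.
Step 1 — Isobaric: P stays 387 kPa; V/T = const ⇒ T₂ = 383 K, V₂ = 38.4 L.
W = PΔV = 387×(38.4−33.7) kPa·L = 1820 J.
ΔU = nCvΔT = 4.67×20.8×(383−336) = 4560 J.
Q = ΔU + W = nCpΔT = 6390 J.
State after step 1: P = 387 kPa, V = 38.4 L, T = 383 K.
Step 2 — Adiabatic: T₂/T₁ = (P₂/P₁)^((γ−1)/γ) ⇒ T₂ = 383×(0.223)^0.286 = 249 K; V₂ = 112 L.
ΔU = nCvΔT = 4.67×20.8×(249−383) = -13000 J.
Q = 0 for an adiabatic process, so W = −ΔU = 13000 J.
Net over both steps: W = 14800 J, Q = 6390 J, ΔU = -8400 J.

14800 J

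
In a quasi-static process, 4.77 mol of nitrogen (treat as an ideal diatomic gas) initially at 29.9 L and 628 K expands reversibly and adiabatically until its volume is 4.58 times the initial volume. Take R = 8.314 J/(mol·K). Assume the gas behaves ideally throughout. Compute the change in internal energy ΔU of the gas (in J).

-28400 J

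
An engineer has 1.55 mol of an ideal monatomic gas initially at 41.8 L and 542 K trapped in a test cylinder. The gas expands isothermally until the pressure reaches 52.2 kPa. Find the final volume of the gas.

P₁ = nRT₁/V₁ = 1.55×8.314×542/41.8 = 167 kPa.
Isothermal: T stays 542 K; PV = const ⇒ V₂ = 134 L, P₂ = 52.2 kPa.

134 L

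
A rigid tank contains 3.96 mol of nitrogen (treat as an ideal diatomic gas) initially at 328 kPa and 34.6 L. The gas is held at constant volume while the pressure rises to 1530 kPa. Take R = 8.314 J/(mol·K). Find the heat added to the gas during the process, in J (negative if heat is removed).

T₁ = P₁V₁/(nR) = 328×34.6/(3.96×8.314) = 345 K.
Isochoric: V stays 34.6 L; P/T = const ⇒ T₂ = 1610 K, P₂ = 1530 kPa.
W = 0 (no volume change).
ΔU = nCvΔT = 3.96×20.8×(1610−345) = 104000 J.
Q = ΔU = 104000 J.

104000 J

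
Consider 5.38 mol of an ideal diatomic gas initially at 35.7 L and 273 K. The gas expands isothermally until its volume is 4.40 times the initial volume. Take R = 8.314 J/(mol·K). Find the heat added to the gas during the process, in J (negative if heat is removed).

18100 J

P₁ = nRT₁/V₁ = 5.38×8.314×273/35.7 = 342 kPa.
Isothermal: T stays 273 K; PV = const ⇒ V₂ = 157 L, P₂ = 77.7 kPa.
ΔU = 0 (ideal gas, T constant).
W = nRT ln(V₂/V₁) = 5.38×8.314×273×ln(4.40) = 18100 J.
Q = ΔU + W = 18100 J.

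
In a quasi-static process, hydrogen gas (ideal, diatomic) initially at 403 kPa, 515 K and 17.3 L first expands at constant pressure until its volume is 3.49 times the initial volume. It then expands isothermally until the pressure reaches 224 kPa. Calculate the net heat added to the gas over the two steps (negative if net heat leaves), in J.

n = P₁V₁/(RT₁) = 403×17.3/(8.314×515) = 1.63 mol.
Step 1 — Isobaric: P stays 403 kPa; V/T = const ⇒ T₂ = 1800 K, V₂ = 60.4 L.
W = PΔV = 403×(60.4−17.3) kPa·L = 17400 J.
ΔU = nCvΔT = 1.63×20.8×(1800−515) = 43400 J.
Q = ΔU + W = nCpΔT = 60800 J.
State after step 1: P = 403 kPa, V = 60.4 L, T = 1800 K.
Step 2 — Isothermal: T stays 1800 K; PV = const ⇒ V₂ = 109 L, P₂ = 224 kPa.
ΔU = 0 (ideal gas, T constant).
W = nRT ln(V₂/V₁) = 1.63×8.314×1800×ln(1.80) = 14300 J.
Q = ΔU + W = 14300 J.
Net over both steps: W = 31600 J, Q = 75100 J, ΔU = 43400 J.

75100 J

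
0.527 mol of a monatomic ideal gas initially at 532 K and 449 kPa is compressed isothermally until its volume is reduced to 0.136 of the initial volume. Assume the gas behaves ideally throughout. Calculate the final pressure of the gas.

3300 kPa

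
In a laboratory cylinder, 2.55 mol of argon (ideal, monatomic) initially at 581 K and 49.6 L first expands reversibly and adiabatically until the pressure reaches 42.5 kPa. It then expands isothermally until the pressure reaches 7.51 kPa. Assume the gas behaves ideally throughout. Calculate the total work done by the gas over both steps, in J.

P₁ = nRT₁/V₁ = 2.55×8.314×581/49.6 = 248 kPa.
Step 1 — Adiabatic: T₂/T₁ = (P₂/P₁)^((γ−1)/γ) ⇒ T₂ = 581×(0.171)^0.400 = 287 K; V₂ = 143 L.
ΔU = nCvΔT = 2.55×12.5×(287−581) = -9360 J.
Q = 0 for an adiabatic process, so W = −ΔU = 9360 J.
State after step 1: P = 42.5 kPa, V = 143 L, T = 287 K.
Step 2 — Isothermal: T stays 287 K; PV = const ⇒ V₂ = 810 L, P₂ = 7.51 kPa.
ΔU = 0 (ideal gas, T constant).
W = nRT ln(V₂/V₁) = 2.55×8.314×287×ln(5.66) = 10500 J.
Q = ΔU + W = 10500 J.
Net over both steps: W = 19900 J, Q = 10500 J, ΔU = -9360 J.

19900 J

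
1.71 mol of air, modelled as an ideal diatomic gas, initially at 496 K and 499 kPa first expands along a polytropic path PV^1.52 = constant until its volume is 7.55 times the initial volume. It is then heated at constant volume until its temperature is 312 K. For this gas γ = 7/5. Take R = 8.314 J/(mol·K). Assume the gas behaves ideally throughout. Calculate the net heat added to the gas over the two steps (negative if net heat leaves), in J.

2280 J

V₁ = nRT₁/P₁ = 1.71×8.314×496/499 = 14.1 L.
Step 1 — Polytropic n=1.52: T₂ = T₁(V₁/V₂)^(n−1) = 496×(0.132)^0.52 = 173 K; P₂ = P₁(V₁/V₂)^n = 23.1 kPa.
W = (P₁V₁−P₂V₂)/(n−1) = (499×14.1−23.1×107)/0.52 = 8820 J.
ΔU = nCvΔT = 1.71×20.8×(173−496) = -11500 J.
Q = ΔU + W = -2650 J.
State after step 1: P = 23.1 kPa, V = 107 L, T = 173 K.
Step 2 — Isochoric: V stays 107 L; P/T = const ⇒ T₂ = 312 K, P₂ = 41.6 kPa.
W = 0 (no volume change).
ΔU = nCvΔT = 1.71×20.8×(312−173) = 4930 J.
Q = ΔU = 4930 J.
Net over both steps: W = 8820 J, Q = 2280 J, ΔU = -6540 J.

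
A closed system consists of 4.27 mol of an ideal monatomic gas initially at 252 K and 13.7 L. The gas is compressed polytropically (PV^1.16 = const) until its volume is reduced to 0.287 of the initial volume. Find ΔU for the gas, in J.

2970 J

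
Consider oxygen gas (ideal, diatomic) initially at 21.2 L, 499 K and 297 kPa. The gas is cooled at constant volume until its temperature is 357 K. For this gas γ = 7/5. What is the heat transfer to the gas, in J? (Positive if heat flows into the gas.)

n = P₁V₁/(RT₁) = 297×21.2/(8.314×499) = 1.52 mol.
Isochoric: V stays 21.2 L; P/T = const ⇒ T₂ = 357 K, P₂ = 212 kPa.
W = 0 (no volume change).
ΔU = nCvΔT = 1.52×20.8×(357−499) = -4480 J.
Q = ΔU = -4480 J.

-4480 J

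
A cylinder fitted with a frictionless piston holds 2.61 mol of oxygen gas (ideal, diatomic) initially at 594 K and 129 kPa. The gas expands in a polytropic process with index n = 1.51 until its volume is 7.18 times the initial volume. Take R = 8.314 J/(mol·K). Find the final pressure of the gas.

6.57 kPa

V₁ = nRT₁/P₁ = 2.61×8.314×594/129 = 99.9 L.
Polytropic n=1.51: T₂ = T₁(V₁/V₂)^(n−1) = 594×(0.139)^0.51 = 217 K; P₂ = P₁(V₁/V₂)^n = 6.57 kPa.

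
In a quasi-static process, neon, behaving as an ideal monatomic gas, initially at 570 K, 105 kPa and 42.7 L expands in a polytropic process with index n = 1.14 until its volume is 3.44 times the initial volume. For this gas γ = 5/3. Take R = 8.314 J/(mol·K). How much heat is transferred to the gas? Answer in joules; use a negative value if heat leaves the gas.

n = P₁V₁/(RT₁) = 105×42.7/(8.314×570) = 0.946 mol.
Polytropic n=1.14: T₂ = T₁(V₁/V₂)^(n−1) = 570×(0.291)^0.14 = 479 K; P₂ = P₁(V₁/V₂)^n = 25.7 kPa.
W = (P₁V₁−P₂V₂)/(n−1) = (105×42.7−25.7×147)/0.14 = 5090 J.
ΔU = nCvΔT = 0.946×12.5×(479−570) = -1070 J.
Q = ΔU + W = 4020 J.

4020 J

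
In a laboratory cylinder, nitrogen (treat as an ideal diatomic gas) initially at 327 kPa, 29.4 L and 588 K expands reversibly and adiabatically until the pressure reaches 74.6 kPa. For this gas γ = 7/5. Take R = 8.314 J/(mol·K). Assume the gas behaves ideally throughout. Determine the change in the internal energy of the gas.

-8280 J

n = P₁V₁/(RT₁) = 327×29.4/(8.314×588) = 1.97 mol.
Adiabatic: T₂/T₁ = (P₂/P₁)^((γ−1)/γ) ⇒ T₂ = 588×(0.228)^0.286 = 385 K; V₂ = 84.5 L.
For an ideal gas ΔU = nCvΔT with Cv = (5/2)R = 20.8 J/(mol·K).
ΔU = 1.97×20.8×(385−588) = -8280 J.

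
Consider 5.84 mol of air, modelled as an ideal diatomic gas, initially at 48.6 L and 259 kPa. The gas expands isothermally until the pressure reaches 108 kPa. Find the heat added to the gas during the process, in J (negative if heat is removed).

11000 J

T₁ = P₁V₁/(nR) = 259×48.6/(5.84×8.314) = 259 K.
Isothermal: T stays 259 K; PV = const ⇒ V₂ = 117 L, P₂ = 108 kPa.
ΔU = 0 (ideal gas, T constant).
W = nRT ln(V₂/V₁) = 5.84×8.314×259×ln(2.40) = 11000 J.
Q = ΔU + W = 11000 J.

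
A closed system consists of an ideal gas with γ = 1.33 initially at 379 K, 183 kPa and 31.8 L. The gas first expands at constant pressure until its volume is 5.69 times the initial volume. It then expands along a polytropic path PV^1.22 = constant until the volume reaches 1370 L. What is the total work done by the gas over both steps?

n = P₁V₁/(RT₁) = 183×31.8/(8.314×379) = 1.85 mol.
Step 1 — Isobaric: P stays 183 kPa; V/T = const ⇒ T₂ = 2160 K, V₂ = 181 L.
W = PΔV = 183×(181−31.8) kPa·L = 27300 J.
ΔU = nCvΔT = 1.85×25.2×(2160−379) = 82700 J.
Q = ΔU + W = nCpΔT = 110000 J.
State after step 1: P = 183 kPa, V = 181 L, T = 2160 K.
Step 2 — Polytropic n=1.22: T₂ = T₁(V₁/V₂)^(n−1) = 2160×(0.132)^0.22 = 1380 K; P₂ = P₁(V₁/V₂)^n = 15.5 kPa.
W = (P₁V₁−P₂V₂)/(n−1) = (183×181−15.5×1370)/0.22 = 54100 J.
ΔU = nCvΔT = 1.85×25.2×(1380−2160) = -36100 J.
Q = ΔU + W = 18000 J.
Net over both steps: W = 81400 J, Q = 128000 J, ΔU = 46600 J.

81400 J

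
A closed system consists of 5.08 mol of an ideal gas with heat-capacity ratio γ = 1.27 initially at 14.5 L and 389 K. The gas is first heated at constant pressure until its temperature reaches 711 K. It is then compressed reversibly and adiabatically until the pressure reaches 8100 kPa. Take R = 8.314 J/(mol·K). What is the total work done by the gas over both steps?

-44100 J

P₁ = nRT₁/V₁ = 5.08×8.314×389/14.5 = 1130 kPa.
Step 1 — Isobaric: P stays 1130 kPa; V/T = const ⇒ T₂ = 711 K, V₂ = 26.5 L.
W = PΔV = 1130×(26.5−14.5) kPa·L = 13600 J.
ΔU = nCvΔT = 5.08×30.8×(711−389) = 50400 J.
Q = ΔU + W = nCpΔT = 64000 J.
State after step 1: P = 1130 kPa, V = 26.5 L, T = 711 K.
Step 2 — Adiabatic: T₂/T₁ = (P₂/P₁)^((γ−1)/γ) ⇒ T₂ = 711×(7.15)^0.213 = 1080 K; V₂ = 5.63 L.
ΔU = nCvΔT = 5.08×30.8×(1080−711) = 57700 J.
Q = 0 for an adiabatic process, so W = −ΔU = -57700 J.
Net over both steps: W = -44100 J, Q = 64000 J, ΔU = 108000 J.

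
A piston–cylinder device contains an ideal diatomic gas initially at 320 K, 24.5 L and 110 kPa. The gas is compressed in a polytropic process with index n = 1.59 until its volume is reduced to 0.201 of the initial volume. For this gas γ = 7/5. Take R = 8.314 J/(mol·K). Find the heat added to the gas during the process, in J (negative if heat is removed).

3420 J

n = P₁V₁/(RT₁) = 110×24.5/(8.314×320) = 1.01 mol.
Polytropic n=1.59: T₂ = T₁(V₁/V₂)^(n−1) = 320×(4.98)^0.59 = 825 K; P₂ = P₁(V₁/V₂)^n = 1410 kPa.
W = (P₁V₁−P₂V₂)/(n−1) = (110×24.5−1410×4.92)/0.59 = -7200 J.
ΔU = nCvΔT = 1.01×20.8×(825−320) = 10600 J.
Q = ΔU + W = 3420 J.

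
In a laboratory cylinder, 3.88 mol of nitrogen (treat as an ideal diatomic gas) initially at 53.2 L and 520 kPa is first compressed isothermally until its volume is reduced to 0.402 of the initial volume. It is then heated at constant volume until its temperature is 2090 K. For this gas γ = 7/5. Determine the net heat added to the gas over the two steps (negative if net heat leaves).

74200 J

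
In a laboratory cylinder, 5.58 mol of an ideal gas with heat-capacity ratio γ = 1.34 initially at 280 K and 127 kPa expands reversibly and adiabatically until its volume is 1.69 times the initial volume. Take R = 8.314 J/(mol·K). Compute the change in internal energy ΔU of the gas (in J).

-6240 J

V₁ = nRT₁/P₁ = 5.58×8.314×280/127 = 102 L.
Adiabatic: TV^(γ−1) = const ⇒ T₂ = 280×(0.592)^0.340 = 234 K; PV^γ = const ⇒ P₂ = 62.9 kPa.
For an ideal gas ΔU = nCvΔT with Cv = R/(γ−1) = 24.5 J/(mol·K).
ΔU = 5.58×24.5×(234−280) = -6240 J.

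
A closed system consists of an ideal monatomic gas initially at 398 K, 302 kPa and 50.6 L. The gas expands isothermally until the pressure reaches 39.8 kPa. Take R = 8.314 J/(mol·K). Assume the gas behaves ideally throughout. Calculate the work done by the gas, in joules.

n = P₁V₁/(RT₁) = 302×50.6/(8.314×398) = 4.62 mol.
Isothermal: T stays 398 K; PV = const ⇒ V₂ = 384 L, P₂ = 39.8 kPa.
W = nRT ln(V₂/V₁) = 4.62×8.314×398×ln(7.59) = 31000 J.

31000 J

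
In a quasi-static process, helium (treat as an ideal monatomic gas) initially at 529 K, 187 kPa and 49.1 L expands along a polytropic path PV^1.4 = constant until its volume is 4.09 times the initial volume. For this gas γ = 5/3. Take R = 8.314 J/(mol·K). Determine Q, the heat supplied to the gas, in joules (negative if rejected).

n = P₁V₁/(RT₁) = 187×49.1/(8.314×529) = 2.09 mol.
Polytropic n=1.4: T₂ = T₁(V₁/V₂)^(n−1) = 529×(0.244)^0.40 = 301 K; P₂ = P₁(V₁/V₂)^n = 26.0 kPa.
W = (P₁V₁−P₂V₂)/(n−1) = (187×49.1−26.0×201)/0.40 = 9890 J.
ΔU = nCvΔT = 2.09×12.5×(301−529) = -5930 J.
Q = ΔU + W = 3950 J.

3950 J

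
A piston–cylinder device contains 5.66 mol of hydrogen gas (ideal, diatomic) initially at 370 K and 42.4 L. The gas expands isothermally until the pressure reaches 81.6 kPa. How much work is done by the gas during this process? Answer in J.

P₁ = nRT₁/V₁ = 5.66×8.314×370/42.4 = 411 kPa.
Isothermal: T stays 370 K; PV = const ⇒ V₂ = 213 L, P₂ = 81.6 kPa.
W = nRT ln(V₂/V₁) = 5.66×8.314×370×ln(5.03) = 28100 J.

28100 J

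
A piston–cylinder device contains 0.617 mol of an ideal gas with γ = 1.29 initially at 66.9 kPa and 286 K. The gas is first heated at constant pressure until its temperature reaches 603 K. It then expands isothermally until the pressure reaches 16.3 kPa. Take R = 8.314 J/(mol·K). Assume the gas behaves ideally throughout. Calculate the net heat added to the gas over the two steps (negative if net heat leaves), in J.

V₁ = nRT₁/P₁ = 0.617×8.314×286/66.9 = 21.9 L.
Step 1 — Isobaric: P stays 66.9 kPa; V/T = const ⇒ T₂ = 603 K, V₂ = 46.2 L.
W = PΔV = 66.9×(46.2−21.9) kPa·L = 1630 J.
ΔU = nCvΔT = 0.617×28.7×(603−286) = 5610 J.
Q = ΔU + W = nCpΔT = 7230 J.
State after step 1: P = 66.9 kPa, V = 46.2 L, T = 603 K.
Step 2 — Isothermal: T stays 603 K; PV = const ⇒ V₂ = 190 L, P₂ = 16.3 kPa.
ΔU = 0 (ideal gas, T constant).
W = nRT ln(V₂/V₁) = 0.617×8.314×603×ln(4.10) = 4370 J.
Q = ΔU + W = 4370 J.
Net over both steps: W = 5990 J, Q = 11600 J, ΔU = 5610 J.

11600 J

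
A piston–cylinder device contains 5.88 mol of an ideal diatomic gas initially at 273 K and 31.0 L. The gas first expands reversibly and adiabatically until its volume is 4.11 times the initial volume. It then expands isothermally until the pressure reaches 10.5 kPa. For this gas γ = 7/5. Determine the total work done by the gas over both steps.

27600 J

P₁ = nRT₁/V₁ = 5.88×8.314×273/31.0 = 431 kPa.
Step 1 — Adiabatic: TV^(γ−1) = const ⇒ T₂ = 273×(0.243)^0.400 = 155 K; PV^γ = const ⇒ P₂ = 59.5 kPa.
ΔU = nCvΔT = 5.88×20.8×(155−273) = -14400 J.
Q = 0 for an adiabatic process, so W = −ΔU = 14400 J.
State after step 1: P = 59.5 kPa, V = 127 L, T = 155 K.
Step 2 — Isothermal: T stays 155 K; PV = const ⇒ V₂ = 722 L, P₂ = 10.5 kPa.
ΔU = 0 (ideal gas, T constant).
W = nRT ln(V₂/V₁) = 5.88×8.314×155×ln(5.67) = 13200 J.
Q = ΔU + W = 13200 J.
Net over both steps: W = 27600 J, Q = 13200 J, ΔU = -14400 J.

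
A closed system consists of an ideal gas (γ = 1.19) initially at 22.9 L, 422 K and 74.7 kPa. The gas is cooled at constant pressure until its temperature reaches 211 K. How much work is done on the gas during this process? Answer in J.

855 J

n = P₁V₁/(RT₁) = 74.7×22.9/(8.314×422) = 0.488 mol.
Isobaric: P stays 74.7 kPa; V/T = const ⇒ T₂ = 211 K, V₂ = 11.4 L.
W = PΔV = 74.7×(11.4−22.9) kPa·L = -855 J.
Work done on the gas = −W_by = 855 J.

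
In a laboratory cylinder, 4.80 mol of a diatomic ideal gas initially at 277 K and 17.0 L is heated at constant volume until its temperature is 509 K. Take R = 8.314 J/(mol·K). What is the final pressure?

1190 kPa

P₁ = nRT₁/V₁ = 4.80×8.314×277/17.0 = 650 kPa.
Isochoric: V stays 17.0 L; P/T = const ⇒ T₂ = 509 K, P₂ = 1190 kPa.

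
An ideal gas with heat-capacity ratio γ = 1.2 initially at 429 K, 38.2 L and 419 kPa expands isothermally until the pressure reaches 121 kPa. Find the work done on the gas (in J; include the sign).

-19900 J

n = P₁V₁/(RT₁) = 419×38.2/(8.314×429) = 4.49 mol.
Isothermal: T stays 429 K; PV = const ⇒ V₂ = 132 L, P₂ = 121 kPa.
W = nRT ln(V₂/V₁) = 4.49×8.314×429×ln(3.46) = 19900 J.
Work done on the gas = −W_by = -19900 J.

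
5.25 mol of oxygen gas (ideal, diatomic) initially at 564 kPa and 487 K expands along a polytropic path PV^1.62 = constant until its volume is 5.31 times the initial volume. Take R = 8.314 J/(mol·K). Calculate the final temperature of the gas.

173 K

V₁ = nRT₁/P₁ = 5.25×8.314×487/564 = 37.7 L.
Polytropic n=1.62: T₂ = T₁(V₁/V₂)^(n−1) = 487×(0.188)^0.62 = 173 K; P₂ = P₁(V₁/V₂)^n = 37.7 kPa.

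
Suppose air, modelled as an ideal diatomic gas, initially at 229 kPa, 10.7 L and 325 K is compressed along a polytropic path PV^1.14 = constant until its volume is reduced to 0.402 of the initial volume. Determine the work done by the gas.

-2380 J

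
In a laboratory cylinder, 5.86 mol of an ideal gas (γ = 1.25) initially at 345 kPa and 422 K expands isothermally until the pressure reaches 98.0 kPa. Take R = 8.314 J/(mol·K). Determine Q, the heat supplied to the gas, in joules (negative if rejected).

V₁ = nRT₁/P₁ = 5.86×8.314×422/345 = 59.6 L.
Isothermal: T stays 422 K; PV = const ⇒ V₂ = 210 L, P₂ = 98.0 kPa.
ΔU = 0 (ideal gas, T constant).
W = nRT ln(V₂/V₁) = 5.86×8.314×422×ln(3.52) = 25900 J.
Q = ΔU + W = 25900 J.

25900 J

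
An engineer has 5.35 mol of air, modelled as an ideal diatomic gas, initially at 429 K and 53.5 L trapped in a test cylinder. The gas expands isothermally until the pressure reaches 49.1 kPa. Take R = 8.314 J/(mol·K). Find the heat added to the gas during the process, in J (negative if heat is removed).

P₁ = nRT₁/V₁ = 5.35×8.314×429/53.5 = 357 kPa.
Isothermal: T stays 429 K; PV = const ⇒ V₂ = 389 L, P₂ = 49.1 kPa.
ΔU = 0 (ideal gas, T constant).
W = nRT ln(V₂/V₁) = 5.35×8.314×429×ln(7.26) = 37800 J.
Q = ΔU + W = 37800 J.

37800 J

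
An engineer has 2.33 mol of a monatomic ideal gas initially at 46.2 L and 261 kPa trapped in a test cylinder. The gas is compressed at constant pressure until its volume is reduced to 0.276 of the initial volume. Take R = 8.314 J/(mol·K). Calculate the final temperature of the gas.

172 K

T₁ = P₁V₁/(nR) = 261×46.2/(2.33×8.314) = 622 K.
Isobaric: P stays 261 kPa; V/T = const ⇒ T₂ = 172 K, V₂ = 12.8 L.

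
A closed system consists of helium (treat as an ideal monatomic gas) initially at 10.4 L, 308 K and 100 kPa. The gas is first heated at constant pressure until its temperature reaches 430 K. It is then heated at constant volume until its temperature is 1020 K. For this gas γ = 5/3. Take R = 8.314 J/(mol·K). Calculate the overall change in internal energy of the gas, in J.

3610 J

n = P₁V₁/(RT₁) = 100×10.4/(8.314×308) = 0.406 mol.
Step 1 — Isobaric: P stays 100 kPa; V/T = const ⇒ T₂ = 430 K, V₂ = 14.5 L.
W = PΔV = 100×(14.5−10.4) kPa·L = 412 J.
ΔU = nCvΔT = 0.406×12.5×(430−308) = 618 J.
Q = ΔU + W = nCpΔT = 1030 J.
State after step 1: P = 100 kPa, V = 14.5 L, T = 430 K.
Step 2 — Isochoric: V stays 14.5 L; P/T = const ⇒ T₂ = 1020 K, P₂ = 237 kPa.
W = 0 (no volume change).
ΔU = nCvΔT = 0.406×12.5×(1020−430) = 2990 J.
Q = ΔU = 2990 J.
Net over both steps: W = 412 J, Q = 4020 J, ΔU = 3610 J.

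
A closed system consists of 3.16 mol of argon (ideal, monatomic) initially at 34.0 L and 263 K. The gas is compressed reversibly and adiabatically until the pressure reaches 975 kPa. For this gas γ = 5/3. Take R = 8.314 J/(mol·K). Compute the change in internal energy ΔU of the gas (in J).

P₁ = nRT₁/V₁ = 3.16×8.314×263/34.0 = 203 kPa.
Adiabatic: T₂/T₁ = (P₂/P₁)^((γ−1)/γ) ⇒ T₂ = 263×(4.80)^0.400 = 492 K; V₂ = 13.3 L.
For an ideal gas ΔU = nCvΔT with Cv = (3/2)R = 12.5 J/(mol·K).
ΔU = 3.16×12.5×(492−263) = 9040 J.

9040 J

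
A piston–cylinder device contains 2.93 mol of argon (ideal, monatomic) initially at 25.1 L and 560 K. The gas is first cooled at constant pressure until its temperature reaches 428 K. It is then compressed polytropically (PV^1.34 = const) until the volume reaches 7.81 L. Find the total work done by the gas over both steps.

P₁ = nRT₁/V₁ = 2.93×8.314×560/25.1 = 543 kPa.
Step 1 — Isobaric: P stays 543 kPa; V/T = const ⇒ T₂ = 428 K, V₂ = 19.2 L.
W = PΔV = 543×(19.2−25.1) kPa·L = -3220 J.
ΔU = nCvΔT = 2.93×12.5×(428−560) = -4820 J.
Q = ΔU + W = nCpΔT = -8040 J.
State after step 1: P = 543 kPa, V = 19.2 L, T = 428 K.
Step 2 — Polytropic n=1.34: T₂ = T₁(V₁/V₂)^(n−1) = 428×(2.46)^0.34 = 581 K; P₂ = P₁(V₁/V₂)^n = 1810 kPa.
W = (P₁V₁−P₂V₂)/(n−1) = (543×19.2−1810×7.81)/0.34 = -11000 J.
ΔU = nCvΔT = 2.93×12.5×(581−428) = 5590 J.
Q = ΔU + W = -5370 J.
Net over both steps: W = -14200 J, Q = -13400 J, ΔU = 765 J.

-14200 J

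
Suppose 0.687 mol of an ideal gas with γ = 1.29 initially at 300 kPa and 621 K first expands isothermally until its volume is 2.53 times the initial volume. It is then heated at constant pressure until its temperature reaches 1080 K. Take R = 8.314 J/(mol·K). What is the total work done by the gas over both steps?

5910 J

V₁ = nRT₁/P₁ = 0.687×8.314×621/300 = 11.8 L.
Step 1 — Isothermal: T stays 621 K; PV = const ⇒ V₂ = 29.9 L, P₂ = 119 kPa.
ΔU = 0 (ideal gas, T constant).
W = nRT ln(V₂/V₁) = 0.687×8.314×621×ln(2.53) = 3290 J.
Q = ΔU + W = 3290 J.
State after step 1: P = 119 kPa, V = 29.9 L, T = 621 K.
Step 2 — Isobaric: P stays 119 kPa; V/T = const ⇒ T₂ = 1080 K, V₂ = 52.0 L.
W = PΔV = 119×(52.0−29.9) kPa·L = 2620 J.
ΔU = nCvΔT = 0.687×28.7×(1080−621) = 9040 J.
Q = ΔU + W = nCpΔT = 11700 J.
Net over both steps: W = 5910 J, Q = 15000 J, ΔU = 9040 J.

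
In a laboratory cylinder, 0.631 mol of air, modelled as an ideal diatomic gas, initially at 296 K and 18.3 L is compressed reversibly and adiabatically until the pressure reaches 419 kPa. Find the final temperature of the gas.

P₁ = nRT₁/V₁ = 0.631×8.314×296/18.3 = 84.9 kPa.
Adiabatic: T₂/T₁ = (P₂/P₁)^((γ−1)/γ) ⇒ T₂ = 296×(4.94)^0.286 = 467 K; V₂ = 5.85 L.

467 K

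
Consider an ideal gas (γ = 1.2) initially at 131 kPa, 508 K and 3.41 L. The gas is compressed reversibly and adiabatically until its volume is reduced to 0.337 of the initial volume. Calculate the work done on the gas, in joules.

n = P₁V₁/(RT₁) = 131×3.41/(8.314×508) = 0.106 mol.
Adiabatic: TV^(γ−1) = const ⇒ T₂ = 508×(2.97)^0.200 = 631 K; PV^γ = const ⇒ P₂ = 483 kPa.
ΔU = nCvΔT = 0.106×41.6×(631−508) = 543 J.
Q = 0 for an adiabatic process, so W = −ΔU = -543 J.
Work done on the gas = −W_by = 543 J.

543 J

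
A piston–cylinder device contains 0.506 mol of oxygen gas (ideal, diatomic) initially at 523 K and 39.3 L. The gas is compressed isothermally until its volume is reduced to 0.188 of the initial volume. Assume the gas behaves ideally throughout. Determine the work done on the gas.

3680 J

P₁ = nRT₁/V₁ = 0.506×8.314×523/39.3 = 56.0 kPa.
Isothermal: T stays 523 K; PV = const ⇒ V₂ = 7.39 L, P₂ = 298 kPa.
W = nRT ln(V₂/V₁) = 0.506×8.314×523×ln(0.188) = -3680 J.
Work done on the gas = −W_by = 3680 J.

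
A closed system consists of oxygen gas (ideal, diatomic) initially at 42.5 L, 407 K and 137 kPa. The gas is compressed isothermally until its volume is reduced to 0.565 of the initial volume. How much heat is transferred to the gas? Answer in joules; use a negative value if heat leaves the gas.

-3320 J

n = P₁V₁/(RT₁) = 137×42.5/(8.314×407) = 1.72 mol.
Isothermal: T stays 407 K; PV = const ⇒ V₂ = 24.0 L, P₂ = 242 kPa.
ΔU = 0 (ideal gas, T constant).
W = nRT ln(V₂/V₁) = 1.72×8.314×407×ln(0.565) = -3320 J.
Q = ΔU + W = -3320 J.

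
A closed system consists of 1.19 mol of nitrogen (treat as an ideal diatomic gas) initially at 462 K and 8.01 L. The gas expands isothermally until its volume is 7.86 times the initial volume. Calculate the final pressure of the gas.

72.6 kPa

P₁ = nRT₁/V₁ = 1.19×8.314×462/8.01 = 571 kPa.
Isothermal: T stays 462 K; PV = const ⇒ V₂ = 63.0 L, P₂ = 72.6 kPa.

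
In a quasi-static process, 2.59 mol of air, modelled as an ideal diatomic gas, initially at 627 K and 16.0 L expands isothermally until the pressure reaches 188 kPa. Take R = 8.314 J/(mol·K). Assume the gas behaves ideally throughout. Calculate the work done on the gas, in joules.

P₁ = nRT₁/V₁ = 2.59×8.314×627/16.0 = 844 kPa.
Isothermal: T stays 627 K; PV = const ⇒ V₂ = 71.8 L, P₂ = 188 kPa.
W = nRT ln(V₂/V₁) = 2.59×8.314×627×ln(4.49) = 20300 J.
Work done on the gas = −W_by = -20300 J.

-20300 J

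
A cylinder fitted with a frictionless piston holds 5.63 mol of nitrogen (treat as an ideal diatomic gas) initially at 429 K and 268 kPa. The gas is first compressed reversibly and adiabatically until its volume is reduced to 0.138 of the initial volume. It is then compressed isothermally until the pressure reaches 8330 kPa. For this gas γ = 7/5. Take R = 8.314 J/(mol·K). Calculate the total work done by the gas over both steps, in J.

V₁ = nRT₁/P₁ = 5.63×8.314×429/268 = 74.9 L.
Step 1 — Adiabatic: TV^(γ−1) = const ⇒ T₂ = 429×(7.25)^0.400 = 947 K; PV^γ = const ⇒ P₂ = 4290 kPa.
ΔU = nCvΔT = 5.63×20.8×(947−429) = 60700 J.
Q = 0 for an adiabatic process, so W = −ΔU = -60700 J.
State after step 1: P = 4290 kPa, V = 10.3 L, T = 947 K.
Step 2 — Isothermal: T stays 947 K; PV = const ⇒ V₂ = 5.32 L, P₂ = 8330 kPa.
ΔU = 0 (ideal gas, T constant).
W = nRT ln(V₂/V₁) = 5.63×8.314×947×ln(0.515) = -29400 J.
Q = ΔU + W = -29400 J.
Net over both steps: W = -90100 J, Q = -29400 J, ΔU = 60700 J.

-90100 J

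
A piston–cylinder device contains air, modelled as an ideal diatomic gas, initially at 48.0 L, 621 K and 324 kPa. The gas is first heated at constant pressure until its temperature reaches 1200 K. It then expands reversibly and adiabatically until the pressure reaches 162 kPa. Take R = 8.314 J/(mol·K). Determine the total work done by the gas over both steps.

n = P₁V₁/(RT₁) = 324×48.0/(8.314×621) = 3.01 mol.
Step 1 — Isobaric: P stays 324 kPa; V/T = const ⇒ T₂ = 1200 K, V₂ = 92.8 L.
W = PΔV = 324×(92.8−48.0) kPa·L = 14500 J.
ΔU = nCvΔT = 3.01×20.8×(1200−621) = 36300 J.
Q = ΔU + W = nCpΔT = 50800 J.
State after step 1: P = 324 kPa, V = 92.8 L, T = 1200 K.
Step 2 — Adiabatic: T₂/T₁ = (P₂/P₁)^((γ−1)/γ) ⇒ T₂ = 1200×(0.500)^0.286 = 984 K; V₂ = 152 L.
ΔU = nCvΔT = 3.01×20.8×(984−1200) = -13500 J.
Q = 0 for an adiabatic process, so W = −ΔU = 13500 J.
Net over both steps: W = 28000 J, Q = 50800 J, ΔU = 22800 J.

28000 J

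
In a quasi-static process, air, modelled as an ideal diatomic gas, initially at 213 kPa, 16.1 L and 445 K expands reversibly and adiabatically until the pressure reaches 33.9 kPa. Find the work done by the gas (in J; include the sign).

3500 J

n = P₁V₁/(RT₁) = 213×16.1/(8.314×445) = 0.927 mol.
Adiabatic: T₂/T₁ = (P₂/P₁)^((γ−1)/γ) ⇒ T₂ = 445×(0.159)^0.286 = 263 K; V₂ = 59.8 L.
ΔU = nCvΔT = 0.927×20.8×(263−445) = -3500 J.
Q = 0 for an adiabatic process, so W = −ΔU = 3500 J.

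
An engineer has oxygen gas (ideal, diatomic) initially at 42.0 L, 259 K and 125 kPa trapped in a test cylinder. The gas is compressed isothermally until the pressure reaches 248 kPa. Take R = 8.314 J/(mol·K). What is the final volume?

Isothermal: T stays 259 K; PV = const ⇒ V₂ = 21.2 L, P₂ = 248 kPa.

21.2 L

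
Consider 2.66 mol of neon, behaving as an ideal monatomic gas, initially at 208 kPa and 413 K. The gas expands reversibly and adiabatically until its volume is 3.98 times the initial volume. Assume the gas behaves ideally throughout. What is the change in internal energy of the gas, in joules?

V₁ = nRT₁/P₁ = 2.66×8.314×413/208 = 43.9 L.
Adiabatic: TV^(γ−1) = const ⇒ T₂ = 413×(0.251)^0.667 = 164 K; PV^γ = const ⇒ P₂ = 20.8 kPa.
For an ideal gas ΔU = nCvΔT with Cv = (3/2)R = 12.5 J/(mol·K).
ΔU = 2.66×12.5×(164−413) = -8250 J.

-8250 J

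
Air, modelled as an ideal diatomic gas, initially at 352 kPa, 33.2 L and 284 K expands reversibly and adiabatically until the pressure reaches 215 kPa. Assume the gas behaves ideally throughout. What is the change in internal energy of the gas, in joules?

n = P₁V₁/(RT₁) = 352×33.2/(8.314×284) = 4.95 mol.
Adiabatic: T₂/T₁ = (P₂/P₁)^((γ−1)/γ) ⇒ T₂ = 284×(0.611)^0.286 = 247 K; V₂ = 47.2 L.
For an ideal gas ΔU = nCvΔT with Cv = (5/2)R = 20.8 J/(mol·K).
ΔU = 4.95×20.8×(247−284) = -3840 J.

-3840 J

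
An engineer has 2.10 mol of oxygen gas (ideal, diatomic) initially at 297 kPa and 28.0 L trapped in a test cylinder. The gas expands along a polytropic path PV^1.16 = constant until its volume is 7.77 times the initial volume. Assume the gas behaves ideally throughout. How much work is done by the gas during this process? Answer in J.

14500 J

T₁ = P₁V₁/(nR) = 297×28.0/(2.10×8.314) = 476 K.
Polytropic n=1.16: T₂ = T₁(V₁/V₂)^(n−1) = 476×(0.129)^0.16 = 343 K; P₂ = P₁(V₁/V₂)^n = 27.5 kPa.
W = (P₁V₁−P₂V₂)/(n−1) = (297×28.0−27.5×218)/0.16 = 14500 J.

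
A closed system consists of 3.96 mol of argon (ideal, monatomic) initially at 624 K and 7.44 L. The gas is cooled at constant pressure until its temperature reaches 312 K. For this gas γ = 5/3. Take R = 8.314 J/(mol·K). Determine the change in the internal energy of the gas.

-15400 J

P₁ = nRT₁/V₁ = 3.96×8.314×624/7.44 = 2760 kPa.
Isobaric: P stays 2760 kPa; V/T = const ⇒ T₂ = 312 K, V₂ = 3.72 L.
For an ideal gas ΔU = nCvΔT with Cv = (3/2)R = 12.5 J/(mol·K).
ΔU = 3.96×12.5×(312−624) = -15400 J.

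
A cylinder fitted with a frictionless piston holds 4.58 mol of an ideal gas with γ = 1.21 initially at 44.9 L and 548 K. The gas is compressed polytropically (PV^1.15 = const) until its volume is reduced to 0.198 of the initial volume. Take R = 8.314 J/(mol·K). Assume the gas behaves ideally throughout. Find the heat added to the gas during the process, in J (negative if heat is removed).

-10900 J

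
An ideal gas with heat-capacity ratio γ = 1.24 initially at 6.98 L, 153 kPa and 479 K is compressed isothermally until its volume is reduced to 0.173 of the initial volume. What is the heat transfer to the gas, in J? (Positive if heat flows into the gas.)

n = P₁V₁/(RT₁) = 153×6.98/(8.314×479) = 0.268 mol.
Isothermal: T stays 479 K; PV = const ⇒ V₂ = 1.21 L, P₂ = 884 kPa.
ΔU = 0 (ideal gas, T constant).
W = nRT ln(V₂/V₁) = 0.268×8.314×479×ln(0.173) = -1870 J.
Q = ΔU + W = -1870 J.

-1870 J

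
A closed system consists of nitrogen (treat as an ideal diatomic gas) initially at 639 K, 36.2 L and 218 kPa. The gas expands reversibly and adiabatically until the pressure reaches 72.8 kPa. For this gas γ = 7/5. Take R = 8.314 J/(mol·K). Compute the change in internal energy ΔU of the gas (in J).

-5310 J

n = P₁V₁/(RT₁) = 218×36.2/(8.314×639) = 1.49 mol.
Adiabatic: T₂/T₁ = (P₂/P₁)^((γ−1)/γ) ⇒ T₂ = 639×(0.334)^0.286 = 467 K; V₂ = 79.2 L.
For an ideal gas ΔU = nCvΔT with Cv = (5/2)R = 20.8 J/(mol·K).
ΔU = 1.49×20.8×(467−639) = -5310 J.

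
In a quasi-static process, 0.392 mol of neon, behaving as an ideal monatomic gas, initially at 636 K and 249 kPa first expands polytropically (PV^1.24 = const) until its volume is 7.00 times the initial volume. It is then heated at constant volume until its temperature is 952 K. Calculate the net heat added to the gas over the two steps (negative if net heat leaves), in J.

4770 J

V₁ = nRT₁/P₁ = 0.392×8.314×636/249 = 8.32 L.
Step 1 — Polytropic n=1.24: T₂ = T₁(V₁/V₂)^(n−1) = 636×(0.143)^0.24 = 399 K; P₂ = P₁(V₁/V₂)^n = 22.3 kPa.
W = (P₁V₁−P₂V₂)/(n−1) = (249×8.32−22.3×58.3)/0.24 = 3220 J.
ΔU = nCvΔT = 0.392×12.5×(399−636) = -1160 J.
Q = ΔU + W = 2060 J.
State after step 1: P = 22.3 kPa, V = 58.3 L, T = 399 K.
Step 2 — Isochoric: V stays 58.3 L; P/T = const ⇒ T₂ = 952 K, P₂ = 53.2 kPa.
W = 0 (no volume change).
ΔU = nCvΔT = 0.392×12.5×(952−399) = 2700 J.
Q = ΔU = 2700 J.
Net over both steps: W = 3220 J, Q = 4770 J, ΔU = 1540 J.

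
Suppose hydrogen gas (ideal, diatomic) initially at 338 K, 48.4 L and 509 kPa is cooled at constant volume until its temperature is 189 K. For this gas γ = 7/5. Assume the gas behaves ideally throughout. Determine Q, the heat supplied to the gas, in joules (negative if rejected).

-27200 J

n = P₁V₁/(RT₁) = 509×48.4/(8.314×338) = 8.77 mol.
Isochoric: V stays 48.4 L; P/T = const ⇒ T₂ = 189 K, P₂ = 285 kPa.
W = 0 (no volume change).
ΔU = nCvΔT = 8.77×20.8×(189−338) = -27200 J.
Q = ΔU = -27200 J.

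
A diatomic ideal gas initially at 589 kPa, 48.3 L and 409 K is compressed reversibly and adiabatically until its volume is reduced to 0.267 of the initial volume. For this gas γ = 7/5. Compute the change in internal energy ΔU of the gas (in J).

n = P₁V₁/(RT₁) = 589×48.3/(8.314×409) = 8.37 mol.
Adiabatic: TV^(γ−1) = const ⇒ T₂ = 409×(3.75)^0.400 = 694 K; PV^γ = const ⇒ P₂ = 3740 kPa.
For an ideal gas ΔU = nCvΔT with Cv = (5/2)R = 20.8 J/(mol·K).
ΔU = 8.37×20.8×(694−409) = 49500 J.

49500 J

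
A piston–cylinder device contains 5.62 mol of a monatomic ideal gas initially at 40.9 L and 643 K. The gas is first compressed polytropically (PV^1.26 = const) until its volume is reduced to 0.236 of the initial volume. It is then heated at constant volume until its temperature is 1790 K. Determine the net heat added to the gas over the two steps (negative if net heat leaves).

27700 J

P₁ = nRT₁/V₁ = 5.62×8.314×643/40.9 = 735 kPa.
Step 1 — Polytropic n=1.26: T₂ = T₁(V₁/V₂)^(n−1) = 643×(4.24)^0.26 = 936 K; P₂ = P₁(V₁/V₂)^n = 4530 kPa.
W = (P₁V₁−P₂V₂)/(n−1) = (735×40.9−4530×9.65)/0.26 = -52600 J.
ΔU = nCvΔT = 5.62×12.5×(936−643) = 20500 J.
Q = ΔU + W = -32100 J.
State after step 1: P = 4530 kPa, V = 9.65 L, T = 936 K.
Step 2 — Isochoric: V stays 9.65 L; P/T = const ⇒ T₂ = 1790 K, P₂ = 8660 kPa.
W = 0 (no volume change).
ΔU = nCvΔT = 5.62×12.5×(1790−936) = 59900 J.
Q = ΔU = 59900 J.
Net over both steps: W = -52600 J, Q = 27700 J, ΔU = 80400 J.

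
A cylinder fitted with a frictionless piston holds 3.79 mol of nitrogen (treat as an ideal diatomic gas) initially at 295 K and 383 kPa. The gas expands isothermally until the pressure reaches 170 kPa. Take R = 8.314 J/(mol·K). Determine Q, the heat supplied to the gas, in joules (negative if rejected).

7550 J

V₁ = nRT₁/P₁ = 3.79×8.314×295/383 = 24.3 L.
Isothermal: T stays 295 K; PV = const ⇒ V₂ = 54.7 L, P₂ = 170 kPa.
ΔU = 0 (ideal gas, T constant).
W = nRT ln(V₂/V₁) = 3.79×8.314×295×ln(2.25) = 7550 J.
Q = ΔU + W = 7550 J.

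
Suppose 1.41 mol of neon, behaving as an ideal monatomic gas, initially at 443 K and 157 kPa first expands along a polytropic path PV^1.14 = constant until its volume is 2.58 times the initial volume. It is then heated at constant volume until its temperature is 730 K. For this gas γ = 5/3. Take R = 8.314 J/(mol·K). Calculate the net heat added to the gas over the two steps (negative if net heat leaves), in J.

9660 J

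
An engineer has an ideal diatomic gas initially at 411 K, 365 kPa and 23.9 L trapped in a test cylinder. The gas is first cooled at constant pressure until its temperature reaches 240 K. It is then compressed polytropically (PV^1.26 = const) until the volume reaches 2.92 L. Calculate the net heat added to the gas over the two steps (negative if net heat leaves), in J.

-16100 J

n = P₁V₁/(RT₁) = 365×23.9/(8.314×411) = 2.55 mol.
Step 1 — Isobaric: P stays 365 kPa; V/T = const ⇒ T₂ = 240 K, V₂ = 14.0 L.
W = PΔV = 365×(14.0−23.9) kPa·L = -3630 J.
ΔU = nCvΔT = 2.55×20.8×(240−411) = -9070 J.
Q = ΔU + W = nCpΔT = -12700 J.
State after step 1: P = 365 kPa, V = 14.0 L, T = 240 K.
Step 2 — Polytropic n=1.26: T₂ = T₁(V₁/V₂)^(n−1) = 240×(4.78)^0.26 = 360 K; P₂ = P₁(V₁/V₂)^n = 2620 kPa.
W = (P₁V₁−P₂V₂)/(n−1) = (365×14.0−2620×2.92)/0.26 = -9830 J.
ΔU = nCvΔT = 2.55×20.8×(360−240) = 6390 J.
Q = ΔU + W = -3440 J.
Net over both steps: W = -13500 J, Q = -16100 J, ΔU = -2680 J.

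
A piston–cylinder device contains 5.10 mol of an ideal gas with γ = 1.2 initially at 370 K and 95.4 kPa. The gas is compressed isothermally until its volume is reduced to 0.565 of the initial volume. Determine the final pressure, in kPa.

169 kPa

V₁ = nRT₁/P₁ = 5.10×8.314×370/95.4 = 164 L.
Isothermal: T stays 370 K; PV = const ⇒ V₂ = 92.9 L, P₂ = 169 kPa.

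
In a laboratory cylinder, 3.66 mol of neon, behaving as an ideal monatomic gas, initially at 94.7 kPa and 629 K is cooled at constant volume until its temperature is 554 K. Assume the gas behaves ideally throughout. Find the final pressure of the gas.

V₁ = nRT₁/P₁ = 3.66×8.314×629/94.7 = 202 L.
Isochoric: V stays 202 L; P/T = const ⇒ T₂ = 554 K, P₂ = 83.4 kPa.

83.4 kPa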